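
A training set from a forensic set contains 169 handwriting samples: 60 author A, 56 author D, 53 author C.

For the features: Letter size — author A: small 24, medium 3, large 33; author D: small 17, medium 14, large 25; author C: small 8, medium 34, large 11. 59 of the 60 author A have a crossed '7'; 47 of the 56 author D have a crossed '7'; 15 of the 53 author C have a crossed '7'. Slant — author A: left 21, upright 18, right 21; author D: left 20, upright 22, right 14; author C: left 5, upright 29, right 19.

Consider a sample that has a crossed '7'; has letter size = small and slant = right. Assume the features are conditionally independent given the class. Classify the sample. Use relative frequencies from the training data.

author A

author A: (60/169) × (24/60) × (59/60) × (21/60) ≈ 0.0488757
author D: (56/169) × (17/56) × (47/56) × (14/56) ≈ 0.0211063
author C: (53/169) × (8/53) × (15/53) × (19/53) ≈ 0.00480282
Highest score → author A.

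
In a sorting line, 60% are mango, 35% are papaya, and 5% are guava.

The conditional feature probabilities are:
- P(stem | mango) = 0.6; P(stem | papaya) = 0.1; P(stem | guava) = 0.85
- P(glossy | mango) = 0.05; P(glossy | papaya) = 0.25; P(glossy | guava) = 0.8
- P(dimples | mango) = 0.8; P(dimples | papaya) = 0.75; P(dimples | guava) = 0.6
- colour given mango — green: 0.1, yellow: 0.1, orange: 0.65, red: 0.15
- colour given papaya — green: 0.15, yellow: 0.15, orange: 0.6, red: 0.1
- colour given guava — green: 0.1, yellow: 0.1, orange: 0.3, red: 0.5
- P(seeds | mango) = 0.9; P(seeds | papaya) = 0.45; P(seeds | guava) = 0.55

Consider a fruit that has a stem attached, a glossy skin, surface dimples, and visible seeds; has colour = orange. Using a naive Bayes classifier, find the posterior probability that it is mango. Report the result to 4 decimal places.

0.6212

mango: 0.6 × 0.6 × 0.05 × 0.8 × 0.65 × 0.9 = 0.008424
papaya: 0.35 × 0.1 × 0.25 × 0.75 × 0.6 × 0.45 = 0.001771875
guava: 0.05 × 0.85 × 0.8 × 0.6 × 0.3 × 0.55 = 0.003366
P(mango | x) = 0.008424 / 0.013561875 ≈ 0.6212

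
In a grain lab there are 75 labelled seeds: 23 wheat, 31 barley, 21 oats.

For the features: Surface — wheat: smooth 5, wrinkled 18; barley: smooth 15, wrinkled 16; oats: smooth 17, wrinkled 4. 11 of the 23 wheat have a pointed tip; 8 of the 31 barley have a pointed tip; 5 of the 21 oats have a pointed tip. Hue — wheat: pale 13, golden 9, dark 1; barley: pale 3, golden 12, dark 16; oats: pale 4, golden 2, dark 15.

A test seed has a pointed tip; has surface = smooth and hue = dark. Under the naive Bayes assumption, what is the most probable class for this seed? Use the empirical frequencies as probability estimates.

oats

wheat: (23/75) × (5/23) × (11/23) × (1/23) ≈ 0.00138626
barley: (31/75) × (15/31) × (8/31) × (16/31) ≈ 0.0266389
oats: (21/75) × (17/21) × (5/21) × (15/21) ≈ 0.0385488
Highest score → oats.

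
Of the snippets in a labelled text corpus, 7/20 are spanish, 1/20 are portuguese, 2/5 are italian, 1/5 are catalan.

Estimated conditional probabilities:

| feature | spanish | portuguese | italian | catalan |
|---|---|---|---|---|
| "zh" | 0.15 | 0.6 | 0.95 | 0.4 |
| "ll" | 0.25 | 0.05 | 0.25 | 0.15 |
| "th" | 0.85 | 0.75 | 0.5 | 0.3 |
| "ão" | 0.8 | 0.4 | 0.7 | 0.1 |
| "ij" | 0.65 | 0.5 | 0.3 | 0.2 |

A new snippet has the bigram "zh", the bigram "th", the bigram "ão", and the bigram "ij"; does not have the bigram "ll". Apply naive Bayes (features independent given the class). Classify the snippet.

italian

spanish: 0.35 × 0.15 × (1−0.25) × 0.85 × 0.8 × 0.65 = 0.01740375
portuguese: 0.05 × 0.6 × (1−0.05) × 0.75 × 0.4 × 0.5 = 0.004275
italian: 0.4 × 0.95 × (1−0.25) × 0.5 × 0.7 × 0.3 = 0.029925
catalan: 0.2 × 0.4 × (1−0.15) × 0.3 × 0.1 × 0.2 = 0.000408
Highest score → italian.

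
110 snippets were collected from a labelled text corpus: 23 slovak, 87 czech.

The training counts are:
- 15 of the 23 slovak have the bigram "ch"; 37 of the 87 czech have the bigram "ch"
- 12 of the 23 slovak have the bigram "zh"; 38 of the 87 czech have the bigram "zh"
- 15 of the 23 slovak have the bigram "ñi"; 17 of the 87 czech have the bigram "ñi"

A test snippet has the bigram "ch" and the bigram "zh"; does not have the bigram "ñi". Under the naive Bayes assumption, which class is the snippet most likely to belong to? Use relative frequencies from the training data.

czech

slovak: (23/110) × (15/23) × (12/23) × (8/23) ≈ 0.0247465
czech: (87/110) × (37/87) × (38/87) × (70/87) ≈ 0.118209
Highest score → czech.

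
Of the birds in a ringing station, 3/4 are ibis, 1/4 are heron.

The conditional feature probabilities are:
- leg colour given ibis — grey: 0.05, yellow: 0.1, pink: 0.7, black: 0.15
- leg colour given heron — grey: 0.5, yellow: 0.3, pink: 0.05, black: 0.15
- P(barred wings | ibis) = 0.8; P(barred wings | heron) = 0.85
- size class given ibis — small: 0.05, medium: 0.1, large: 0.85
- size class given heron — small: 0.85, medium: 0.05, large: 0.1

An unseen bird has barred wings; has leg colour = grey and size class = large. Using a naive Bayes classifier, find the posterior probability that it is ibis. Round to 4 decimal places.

ibis: 0.75 × 0.05 × 0.8 × 0.85 = 0.0255
heron: 0.25 × 0.5 × 0.85 × 0.1 = 0.010625
P(ibis | x) = 0.0255 / 0.036125 ≈ 0.7059

0.7059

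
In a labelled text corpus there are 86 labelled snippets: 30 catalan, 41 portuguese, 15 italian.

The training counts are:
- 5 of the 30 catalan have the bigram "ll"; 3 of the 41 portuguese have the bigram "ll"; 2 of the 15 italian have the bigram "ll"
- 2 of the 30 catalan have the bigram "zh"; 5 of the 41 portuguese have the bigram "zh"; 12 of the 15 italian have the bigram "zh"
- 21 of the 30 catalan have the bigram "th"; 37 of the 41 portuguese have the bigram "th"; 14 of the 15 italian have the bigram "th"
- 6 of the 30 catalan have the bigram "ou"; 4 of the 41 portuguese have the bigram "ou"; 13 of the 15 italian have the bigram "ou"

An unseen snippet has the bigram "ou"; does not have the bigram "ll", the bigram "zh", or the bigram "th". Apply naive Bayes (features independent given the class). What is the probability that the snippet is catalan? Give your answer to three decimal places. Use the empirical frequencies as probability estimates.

0.750

catalan: (30/86) × (25/30) × (28/30) × (9/30) × (6/30) ≈ 0.0162791
portuguese: (41/86) × (38/41) × (36/41) × (4/41) × (4/41) ≈ 0.0036928
italian: (15/86) × (13/15) × (3/15) × (1/15) × (13/15) ≈ 0.00174677
P(catalan | x) = 0.0162791 / 0.02171867 ≈ 0.750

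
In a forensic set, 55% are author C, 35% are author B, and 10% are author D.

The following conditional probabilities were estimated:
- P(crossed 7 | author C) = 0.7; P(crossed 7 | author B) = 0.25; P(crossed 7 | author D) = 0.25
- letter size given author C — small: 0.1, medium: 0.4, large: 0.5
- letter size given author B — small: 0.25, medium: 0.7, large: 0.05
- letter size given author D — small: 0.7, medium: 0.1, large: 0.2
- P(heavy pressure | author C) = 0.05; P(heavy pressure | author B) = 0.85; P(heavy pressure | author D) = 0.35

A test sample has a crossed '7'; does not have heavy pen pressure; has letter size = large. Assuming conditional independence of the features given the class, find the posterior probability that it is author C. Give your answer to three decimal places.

0.979

author C: 0.55 × 0.7 × 0.5 × (1−0.05) = 0.182875
author B: 0.35 × 0.25 × 0.05 × (1−0.85) = 0.00065625
author D: 0.1 × 0.25 × 0.2 × (1−0.35) = 0.00325
P(author C | x) = 0.182875 / 0.18678125 ≈ 0.979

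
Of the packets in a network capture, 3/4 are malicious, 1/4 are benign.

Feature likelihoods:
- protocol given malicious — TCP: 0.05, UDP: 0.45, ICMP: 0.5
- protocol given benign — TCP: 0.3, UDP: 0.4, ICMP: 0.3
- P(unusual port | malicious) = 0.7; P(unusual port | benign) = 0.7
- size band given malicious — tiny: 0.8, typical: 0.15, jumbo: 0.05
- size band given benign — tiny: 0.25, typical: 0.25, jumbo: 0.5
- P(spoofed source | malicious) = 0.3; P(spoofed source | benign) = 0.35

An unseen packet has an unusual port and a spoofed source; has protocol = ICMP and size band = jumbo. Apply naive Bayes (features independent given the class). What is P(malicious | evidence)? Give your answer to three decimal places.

malicious: 0.75 × 0.5 × 0.7 × 0.05 × 0.3 = 0.0039375
benign: 0.25 × 0.3 × 0.7 × 0.5 × 0.35 = 0.0091875
P(malicious | x) = 0.0039375 / 0.013125 ≈ 0.300

0.300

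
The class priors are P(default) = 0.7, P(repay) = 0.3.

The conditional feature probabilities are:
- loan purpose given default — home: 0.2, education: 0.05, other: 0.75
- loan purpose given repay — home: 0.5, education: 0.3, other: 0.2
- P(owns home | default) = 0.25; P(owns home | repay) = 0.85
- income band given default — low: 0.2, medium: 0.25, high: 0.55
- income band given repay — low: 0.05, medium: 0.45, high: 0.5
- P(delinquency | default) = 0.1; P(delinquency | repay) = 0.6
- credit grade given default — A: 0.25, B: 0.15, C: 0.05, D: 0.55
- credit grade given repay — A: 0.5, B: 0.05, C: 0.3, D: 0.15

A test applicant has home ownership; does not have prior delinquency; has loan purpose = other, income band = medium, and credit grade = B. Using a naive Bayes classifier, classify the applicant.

default: 0.7 × 0.75 × 0.25 × 0.25 × (1−0.1) × 0.15 = 0.0044296875
repay: 0.3 × 0.2 × 0.85 × 0.45 × (1−0.6) × 0.05 = 0.000459
Highest score → default.

default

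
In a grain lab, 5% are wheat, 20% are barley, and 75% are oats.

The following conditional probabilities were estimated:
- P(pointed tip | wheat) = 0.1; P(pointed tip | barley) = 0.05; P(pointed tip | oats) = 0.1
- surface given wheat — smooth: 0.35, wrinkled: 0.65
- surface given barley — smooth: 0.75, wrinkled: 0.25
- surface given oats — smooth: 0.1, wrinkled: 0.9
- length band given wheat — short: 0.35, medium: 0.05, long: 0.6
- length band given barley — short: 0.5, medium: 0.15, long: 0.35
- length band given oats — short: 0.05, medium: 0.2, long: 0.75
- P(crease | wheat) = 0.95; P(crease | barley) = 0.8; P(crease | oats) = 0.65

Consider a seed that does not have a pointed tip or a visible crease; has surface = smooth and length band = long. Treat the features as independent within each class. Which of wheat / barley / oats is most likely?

wheat: 0.05 × (1−0.1) × 0.35 × 0.6 × (1−0.95) = 0.0004725
barley: 0.2 × (1−0.05) × 0.75 × 0.35 × (1−0.8) = 0.009975
oats: 0.75 × (1−0.1) × 0.1 × 0.75 × (1−0.65) = 0.01771875
Highest score → oats.

oats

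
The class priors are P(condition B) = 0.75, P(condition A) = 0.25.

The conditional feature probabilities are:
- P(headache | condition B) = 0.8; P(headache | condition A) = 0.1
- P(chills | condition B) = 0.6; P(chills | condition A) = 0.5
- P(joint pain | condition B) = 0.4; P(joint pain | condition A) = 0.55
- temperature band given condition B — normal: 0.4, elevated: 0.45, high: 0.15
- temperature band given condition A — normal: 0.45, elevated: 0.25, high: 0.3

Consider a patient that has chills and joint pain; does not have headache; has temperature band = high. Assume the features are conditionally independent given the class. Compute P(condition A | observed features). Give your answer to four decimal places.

condition B: 0.75 × (1−0.8) × 0.6 × 0.4 × 0.15 = 0.0054
condition A: 0.25 × (1−0.1) × 0.5 × 0.55 × 0.3 = 0.0185625
P(condition A | x) = 0.0185625 / 0.0239625 ≈ 0.7746

0.7746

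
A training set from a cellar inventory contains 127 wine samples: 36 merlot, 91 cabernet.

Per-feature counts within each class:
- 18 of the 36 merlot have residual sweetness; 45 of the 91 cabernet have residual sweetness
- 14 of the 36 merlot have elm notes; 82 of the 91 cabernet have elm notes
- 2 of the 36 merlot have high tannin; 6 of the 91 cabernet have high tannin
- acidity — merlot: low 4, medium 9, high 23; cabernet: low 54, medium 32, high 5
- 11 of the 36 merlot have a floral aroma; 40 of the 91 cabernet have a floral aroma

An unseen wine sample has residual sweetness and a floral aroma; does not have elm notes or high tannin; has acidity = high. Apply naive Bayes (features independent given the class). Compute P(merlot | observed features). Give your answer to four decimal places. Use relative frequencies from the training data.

merlot: (36/127) × (18/36) × (22/36) × (34/36) × (23/36) × (11/36) ≈ 0.0159691
cabernet: (91/127) × (45/91) × (9/91) × (85/91) × (5/91) × (40/91) ≈ 0.00079056
P(merlot | x) = 0.0159691 / 0.01675966 ≈ 0.9528

0.9528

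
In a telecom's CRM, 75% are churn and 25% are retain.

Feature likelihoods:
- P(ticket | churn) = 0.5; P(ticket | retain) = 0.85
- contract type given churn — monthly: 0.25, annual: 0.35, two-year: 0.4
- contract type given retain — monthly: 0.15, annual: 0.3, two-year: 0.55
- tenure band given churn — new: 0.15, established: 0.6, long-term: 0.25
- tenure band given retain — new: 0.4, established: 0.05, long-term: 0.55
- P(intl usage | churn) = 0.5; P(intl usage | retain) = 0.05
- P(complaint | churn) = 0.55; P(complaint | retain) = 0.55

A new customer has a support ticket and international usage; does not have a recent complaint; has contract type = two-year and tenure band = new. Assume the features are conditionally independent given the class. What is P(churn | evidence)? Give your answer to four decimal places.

churn: 0.75 × 0.5 × 0.4 × 0.15 × 0.5 × (1−0.55) = 0.0050625
retain: 0.25 × 0.85 × 0.55 × 0.4 × 0.05 × (1−0.55) = 0.001051875
P(churn | x) = 0.0050625 / 0.006114375 ≈ 0.8280

0.8280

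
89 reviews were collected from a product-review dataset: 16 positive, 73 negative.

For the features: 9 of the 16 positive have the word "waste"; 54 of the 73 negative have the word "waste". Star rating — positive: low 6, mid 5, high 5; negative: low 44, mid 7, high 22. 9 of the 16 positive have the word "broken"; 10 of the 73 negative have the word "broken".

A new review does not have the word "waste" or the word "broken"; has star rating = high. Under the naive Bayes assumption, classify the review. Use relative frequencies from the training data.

negative

positive: (16/89) × (7/16) × (5/16) × (7/16) ≈ 0.0107532
negative: (73/89) × (19/73) × (22/73) × (63/73) ≈ 0.055524
Highest score → negative.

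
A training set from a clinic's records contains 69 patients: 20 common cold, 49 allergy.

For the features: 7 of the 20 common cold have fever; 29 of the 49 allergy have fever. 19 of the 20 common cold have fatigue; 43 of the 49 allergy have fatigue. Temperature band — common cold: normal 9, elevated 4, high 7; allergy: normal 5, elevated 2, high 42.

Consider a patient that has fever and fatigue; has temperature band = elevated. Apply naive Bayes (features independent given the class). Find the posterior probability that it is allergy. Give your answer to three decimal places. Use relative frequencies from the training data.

common cold: (20/69) × (7/20) × (19/20) × (4/20) ≈ 0.0192754
allergy: (49/69) × (29/49) × (43/49) × (2/49) ≈ 0.0150541
P(allergy | x) = 0.0150541 / 0.0343295 ≈ 0.439

0.439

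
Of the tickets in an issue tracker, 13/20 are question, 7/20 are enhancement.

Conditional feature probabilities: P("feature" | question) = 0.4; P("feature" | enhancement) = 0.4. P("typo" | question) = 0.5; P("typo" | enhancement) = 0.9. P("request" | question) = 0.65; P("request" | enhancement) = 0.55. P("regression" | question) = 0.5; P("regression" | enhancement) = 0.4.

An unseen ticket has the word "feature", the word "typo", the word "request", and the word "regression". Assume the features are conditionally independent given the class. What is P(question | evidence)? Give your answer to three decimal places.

question: 0.65 × 0.4 × 0.5 × 0.65 × 0.5 = 0.04225
enhancement: 0.35 × 0.4 × 0.9 × 0.55 × 0.4 = 0.02772
P(question | x) = 0.04225 / 0.06997 ≈ 0.604

0.604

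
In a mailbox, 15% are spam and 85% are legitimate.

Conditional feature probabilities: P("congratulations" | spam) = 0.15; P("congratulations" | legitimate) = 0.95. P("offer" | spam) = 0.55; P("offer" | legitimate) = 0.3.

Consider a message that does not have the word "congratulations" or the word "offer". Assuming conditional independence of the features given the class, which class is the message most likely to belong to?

spam: 0.15 × (1−0.15) × (1−0.55) = 0.057375
legitimate: 0.85 × (1−0.95) × (1−0.3) = 0.02975
Highest score → spam.

spam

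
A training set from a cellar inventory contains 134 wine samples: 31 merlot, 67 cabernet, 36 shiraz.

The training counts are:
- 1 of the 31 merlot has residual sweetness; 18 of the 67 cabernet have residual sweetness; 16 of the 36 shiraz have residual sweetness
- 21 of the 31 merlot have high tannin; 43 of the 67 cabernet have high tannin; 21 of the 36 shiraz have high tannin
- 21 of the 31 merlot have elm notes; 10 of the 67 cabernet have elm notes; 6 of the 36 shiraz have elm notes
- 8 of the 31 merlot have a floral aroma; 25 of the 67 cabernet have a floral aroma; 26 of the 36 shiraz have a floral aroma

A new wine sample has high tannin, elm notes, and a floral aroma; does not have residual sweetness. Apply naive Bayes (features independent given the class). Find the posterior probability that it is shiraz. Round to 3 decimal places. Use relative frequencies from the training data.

0.209

merlot: (31/134) × (30/31) × (21/31) × (21/31) × (8/31) ≈ 0.0265131
cabernet: (67/134) × (49/67) × (43/67) × (10/67) × (25/67) ≈ 0.01307
shiraz: (36/134) × (20/36) × (21/36) × (6/36) × (26/36) ≈ 0.01048
P(shiraz | x) = 0.01048 / 0.0500631 ≈ 0.209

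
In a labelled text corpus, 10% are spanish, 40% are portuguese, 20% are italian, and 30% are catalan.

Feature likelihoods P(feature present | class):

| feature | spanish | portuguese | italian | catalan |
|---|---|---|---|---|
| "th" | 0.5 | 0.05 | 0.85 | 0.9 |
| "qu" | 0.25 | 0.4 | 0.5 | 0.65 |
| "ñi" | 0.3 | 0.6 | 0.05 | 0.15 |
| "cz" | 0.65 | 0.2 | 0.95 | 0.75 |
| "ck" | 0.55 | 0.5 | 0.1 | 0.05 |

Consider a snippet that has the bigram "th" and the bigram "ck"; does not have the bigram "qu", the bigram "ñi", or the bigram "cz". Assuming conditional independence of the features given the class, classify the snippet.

spanish: 0.1 × 0.5 × (1−0.25) × (1−0.3) × (1−0.65) × 0.55 = 0.005053125
portuguese: 0.4 × 0.05 × (1−0.4) × (1−0.6) × (1−0.2) × 0.5 = 0.00192
italian: 0.2 × 0.85 × (1−0.5) × (1−0.05) × (1−0.95) × 0.1 = 0.00040375
catalan: 0.3 × 0.9 × (1−0.65) × (1−0.15) × (1−0.75) × 0.05 = 0.0010040625
Highest score → spanish.

spanish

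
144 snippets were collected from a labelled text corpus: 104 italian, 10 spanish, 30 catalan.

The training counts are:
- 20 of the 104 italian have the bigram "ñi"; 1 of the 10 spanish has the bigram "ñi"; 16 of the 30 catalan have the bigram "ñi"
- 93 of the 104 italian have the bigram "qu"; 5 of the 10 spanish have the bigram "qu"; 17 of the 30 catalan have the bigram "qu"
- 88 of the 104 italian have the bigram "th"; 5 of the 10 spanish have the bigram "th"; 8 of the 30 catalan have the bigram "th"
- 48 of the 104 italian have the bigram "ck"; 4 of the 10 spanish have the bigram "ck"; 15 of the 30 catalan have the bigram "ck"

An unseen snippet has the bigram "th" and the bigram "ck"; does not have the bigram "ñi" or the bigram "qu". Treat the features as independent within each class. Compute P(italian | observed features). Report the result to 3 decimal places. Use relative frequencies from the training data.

italian: (104/144) × (84/104) × (11/104) × (88/104) × (48/104) ≈ 0.0240954
spanish: (10/144) × (9/10) × (5/10) × (5/10) × (4/10) = 0.00625
catalan: (30/144) × (14/30) × (13/30) × (8/30) × (15/30) ≈ 0.00561728
P(italian | x) = 0.0240954 / 0.03596268 ≈ 0.670

0.670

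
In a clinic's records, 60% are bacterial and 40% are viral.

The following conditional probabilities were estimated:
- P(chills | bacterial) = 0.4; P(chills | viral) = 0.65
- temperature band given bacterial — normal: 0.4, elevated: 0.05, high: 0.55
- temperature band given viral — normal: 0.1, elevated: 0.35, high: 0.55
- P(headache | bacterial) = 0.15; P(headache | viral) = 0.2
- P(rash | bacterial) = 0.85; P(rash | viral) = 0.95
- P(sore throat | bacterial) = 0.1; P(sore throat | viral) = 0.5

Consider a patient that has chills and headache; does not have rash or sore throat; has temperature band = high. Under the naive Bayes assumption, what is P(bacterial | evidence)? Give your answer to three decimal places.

0.789

bacterial: 0.6 × 0.4 × 0.55 × 0.15 × (1−0.85) × (1−0.1) = 0.002673
viral: 0.4 × 0.65 × 0.55 × 0.2 × (1−0.95) × (1−0.5) = 0.000715
P(bacterial | x) = 0.002673 / 0.003388 ≈ 0.789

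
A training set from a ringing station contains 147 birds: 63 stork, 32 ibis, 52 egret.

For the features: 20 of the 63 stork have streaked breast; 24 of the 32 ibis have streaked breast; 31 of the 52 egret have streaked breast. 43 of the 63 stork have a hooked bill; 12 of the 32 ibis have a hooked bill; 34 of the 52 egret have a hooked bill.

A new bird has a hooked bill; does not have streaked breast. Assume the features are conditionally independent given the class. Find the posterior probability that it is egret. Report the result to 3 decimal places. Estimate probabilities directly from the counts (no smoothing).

0.298

stork: (63/147) × (43/63) × (43/63) ≈ 0.199654
ibis: (32/147) × (8/32) × (12/32) ≈ 0.0204082
egret: (52/147) × (21/52) × (34/52) ≈ 0.0934066
P(egret | x) = 0.0934066 / 0.3134688 ≈ 0.298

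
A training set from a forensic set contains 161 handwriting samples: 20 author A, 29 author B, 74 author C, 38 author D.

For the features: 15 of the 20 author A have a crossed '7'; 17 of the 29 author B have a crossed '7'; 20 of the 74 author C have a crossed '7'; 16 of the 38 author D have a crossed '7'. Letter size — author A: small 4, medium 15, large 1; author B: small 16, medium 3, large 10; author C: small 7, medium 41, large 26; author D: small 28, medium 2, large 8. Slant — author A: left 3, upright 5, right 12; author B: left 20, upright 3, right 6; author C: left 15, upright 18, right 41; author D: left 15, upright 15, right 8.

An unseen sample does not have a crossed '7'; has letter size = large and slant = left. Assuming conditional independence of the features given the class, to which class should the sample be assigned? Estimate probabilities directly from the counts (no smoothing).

author A: (20/161) × (5/20) × (1/20) × (3/20) ≈ 0.000232919
author B: (29/161) × (12/29) × (10/29) × (20/29) ≈ 0.0177251
author C: (74/161) × (54/74) × (26/74) × (15/74) ≈ 0.0238874
author D: (38/161) × (22/38) × (8/38) × (15/38) ≈ 0.0113556
Highest score → author C.

author C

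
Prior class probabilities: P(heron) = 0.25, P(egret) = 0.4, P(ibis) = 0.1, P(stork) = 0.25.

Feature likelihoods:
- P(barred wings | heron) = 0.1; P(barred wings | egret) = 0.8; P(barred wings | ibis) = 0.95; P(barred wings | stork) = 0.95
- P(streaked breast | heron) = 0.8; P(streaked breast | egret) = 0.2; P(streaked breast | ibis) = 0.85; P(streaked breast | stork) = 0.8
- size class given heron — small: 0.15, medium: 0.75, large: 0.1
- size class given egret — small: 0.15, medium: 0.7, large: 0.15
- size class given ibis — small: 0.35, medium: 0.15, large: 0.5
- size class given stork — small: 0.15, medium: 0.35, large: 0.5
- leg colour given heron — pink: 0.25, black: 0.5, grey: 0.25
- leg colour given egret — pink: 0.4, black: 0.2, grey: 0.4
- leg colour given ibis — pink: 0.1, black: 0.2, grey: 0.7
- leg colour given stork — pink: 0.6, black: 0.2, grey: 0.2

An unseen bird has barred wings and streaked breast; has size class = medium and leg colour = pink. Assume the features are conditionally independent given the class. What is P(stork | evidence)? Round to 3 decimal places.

0.636

heron: 0.25 × 0.1 × 0.8 × 0.75 × 0.25 = 0.00375
egret: 0.4 × 0.8 × 0.2 × 0.7 × 0.4 = 0.01792
ibis: 0.1 × 0.95 × 0.85 × 0.15 × 0.1 = 0.00121125
stork: 0.25 × 0.95 × 0.8 × 0.35 × 0.6 = 0.0399
P(stork | x) = 0.0399 / 0.06278125 ≈ 0.636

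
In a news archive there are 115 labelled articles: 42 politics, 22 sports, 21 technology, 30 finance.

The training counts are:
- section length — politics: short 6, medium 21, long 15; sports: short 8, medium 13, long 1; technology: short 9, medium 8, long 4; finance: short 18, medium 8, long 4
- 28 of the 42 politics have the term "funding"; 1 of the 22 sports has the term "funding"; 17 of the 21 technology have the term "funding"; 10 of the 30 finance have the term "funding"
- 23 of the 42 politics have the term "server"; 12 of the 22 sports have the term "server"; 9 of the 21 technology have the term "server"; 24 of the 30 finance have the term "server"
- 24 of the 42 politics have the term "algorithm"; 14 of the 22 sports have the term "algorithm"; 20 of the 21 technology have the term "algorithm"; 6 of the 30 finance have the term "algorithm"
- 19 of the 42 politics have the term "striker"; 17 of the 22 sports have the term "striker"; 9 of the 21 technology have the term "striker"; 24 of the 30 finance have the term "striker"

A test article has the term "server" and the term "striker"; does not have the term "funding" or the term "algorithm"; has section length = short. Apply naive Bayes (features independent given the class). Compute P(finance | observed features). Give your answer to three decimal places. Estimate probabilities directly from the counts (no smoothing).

politics: (42/115) × (6/42) × (14/42) × (23/42) × (18/42) × (19/42) ≈ 0.00184645
sports: (22/115) × (8/22) × (21/22) × (12/22) × (8/22) × (17/22) ≈ 0.0101775
technology: (21/115) × (9/21) × (4/21) × (9/21) × (1/21) × (9/21) ≈ 0.00013038
finance: (30/115) × (18/30) × (20/30) × (24/30) × (24/30) × (24/30) ≈ 0.0534261
P(finance | x) = 0.0534261 / 0.06558043 ≈ 0.815

0.815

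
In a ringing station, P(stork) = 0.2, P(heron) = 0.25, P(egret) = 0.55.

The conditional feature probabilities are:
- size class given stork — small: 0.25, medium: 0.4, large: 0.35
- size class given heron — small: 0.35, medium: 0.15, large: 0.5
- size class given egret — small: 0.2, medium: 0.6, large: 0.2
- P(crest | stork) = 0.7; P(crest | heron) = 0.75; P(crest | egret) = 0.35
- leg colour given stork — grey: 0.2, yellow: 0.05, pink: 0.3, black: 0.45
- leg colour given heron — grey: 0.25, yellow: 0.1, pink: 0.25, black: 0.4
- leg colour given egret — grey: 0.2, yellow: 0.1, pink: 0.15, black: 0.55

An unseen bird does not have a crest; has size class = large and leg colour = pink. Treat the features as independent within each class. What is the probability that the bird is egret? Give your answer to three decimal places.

0.432

stork: 0.2 × 0.35 × (1−0.7) × 0.3 = 0.0063
heron: 0.25 × 0.5 × (1−0.75) × 0.25 = 0.0078125
egret: 0.55 × 0.2 × (1−0.35) × 0.15 = 0.010725
P(egret | x) = 0.010725 / 0.0248375 ≈ 0.432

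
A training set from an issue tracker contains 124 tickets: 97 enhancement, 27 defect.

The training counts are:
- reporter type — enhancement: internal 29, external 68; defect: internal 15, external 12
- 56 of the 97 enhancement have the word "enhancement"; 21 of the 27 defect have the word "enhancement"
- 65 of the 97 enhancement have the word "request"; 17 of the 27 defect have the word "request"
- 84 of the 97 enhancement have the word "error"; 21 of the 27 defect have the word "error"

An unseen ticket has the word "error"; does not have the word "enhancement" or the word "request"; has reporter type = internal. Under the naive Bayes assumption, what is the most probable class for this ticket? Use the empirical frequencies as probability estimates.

enhancement

enhancement: (97/124) × (29/97) × (41/97) × (32/97) × (84/97) ≈ 0.0282406
defect: (27/124) × (15/27) × (6/27) × (10/27) × (21/27) ≈ 0.00774371
Highest score → enhancement.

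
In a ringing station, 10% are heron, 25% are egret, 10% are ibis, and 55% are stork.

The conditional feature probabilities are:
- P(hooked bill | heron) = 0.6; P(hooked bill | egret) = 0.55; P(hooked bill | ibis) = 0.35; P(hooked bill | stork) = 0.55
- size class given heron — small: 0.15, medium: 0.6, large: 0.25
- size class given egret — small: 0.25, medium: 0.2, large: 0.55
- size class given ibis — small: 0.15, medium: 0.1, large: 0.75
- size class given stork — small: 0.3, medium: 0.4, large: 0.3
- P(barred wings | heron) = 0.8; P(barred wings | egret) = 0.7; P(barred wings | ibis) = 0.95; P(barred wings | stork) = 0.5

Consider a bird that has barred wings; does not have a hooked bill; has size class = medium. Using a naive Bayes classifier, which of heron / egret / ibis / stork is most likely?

stork

heron: 0.1 × (1−0.6) × 0.6 × 0.8 = 0.0192
egret: 0.25 × (1−0.55) × 0.2 × 0.7 = 0.01575
ibis: 0.1 × (1−0.35) × 0.1 × 0.95 = 0.006175
stork: 0.55 × (1−0.55) × 0.4 × 0.5 = 0.0495
Highest score → stork.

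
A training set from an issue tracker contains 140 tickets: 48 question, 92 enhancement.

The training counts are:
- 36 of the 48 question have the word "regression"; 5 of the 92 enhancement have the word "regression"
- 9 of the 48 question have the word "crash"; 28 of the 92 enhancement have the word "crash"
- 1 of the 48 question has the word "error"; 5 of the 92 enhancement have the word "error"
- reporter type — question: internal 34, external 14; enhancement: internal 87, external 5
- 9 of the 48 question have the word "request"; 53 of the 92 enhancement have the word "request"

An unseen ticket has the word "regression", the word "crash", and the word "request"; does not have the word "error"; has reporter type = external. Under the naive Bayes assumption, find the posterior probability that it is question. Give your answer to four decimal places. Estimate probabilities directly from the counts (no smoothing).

0.8892

question: (48/140) × (36/48) × (9/48) × (47/48) × (14/48) × (9/48) = 0.002581787109375
enhancement: (92/140) × (5/92) × (28/92) × (87/92) × (5/92) × (53/92) ≈ 0.000321821
P(question | x) = 0.002581787109375 / 0.002903608109375 ≈ 0.8892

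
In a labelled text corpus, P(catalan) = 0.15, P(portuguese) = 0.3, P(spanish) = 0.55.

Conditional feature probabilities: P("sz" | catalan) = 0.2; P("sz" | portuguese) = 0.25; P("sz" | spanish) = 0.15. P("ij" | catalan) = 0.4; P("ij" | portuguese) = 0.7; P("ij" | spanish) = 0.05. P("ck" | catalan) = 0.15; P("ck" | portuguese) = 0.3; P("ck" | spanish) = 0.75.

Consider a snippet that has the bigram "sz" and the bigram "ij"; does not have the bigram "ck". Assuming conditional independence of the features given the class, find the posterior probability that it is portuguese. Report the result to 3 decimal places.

catalan: 0.15 × 0.2 × 0.4 × (1−0.15) = 0.0102
portuguese: 0.3 × 0.25 × 0.7 × (1−0.3) = 0.03675
spanish: 0.55 × 0.15 × 0.05 × (1−0.75) = 0.00103125
P(portuguese | x) = 0.03675 / 0.04798125 ≈ 0.766

0.766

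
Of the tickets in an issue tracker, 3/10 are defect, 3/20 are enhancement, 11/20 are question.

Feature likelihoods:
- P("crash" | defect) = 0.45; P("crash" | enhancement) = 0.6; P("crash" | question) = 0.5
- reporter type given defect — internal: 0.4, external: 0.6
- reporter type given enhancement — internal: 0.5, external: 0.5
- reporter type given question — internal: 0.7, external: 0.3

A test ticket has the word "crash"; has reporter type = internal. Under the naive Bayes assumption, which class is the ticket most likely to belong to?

defect: 0.3 × 0.45 × 0.4 = 0.054
enhancement: 0.15 × 0.6 × 0.5 = 0.045
question: 0.55 × 0.5 × 0.7 = 0.1925
Highest score → question.

question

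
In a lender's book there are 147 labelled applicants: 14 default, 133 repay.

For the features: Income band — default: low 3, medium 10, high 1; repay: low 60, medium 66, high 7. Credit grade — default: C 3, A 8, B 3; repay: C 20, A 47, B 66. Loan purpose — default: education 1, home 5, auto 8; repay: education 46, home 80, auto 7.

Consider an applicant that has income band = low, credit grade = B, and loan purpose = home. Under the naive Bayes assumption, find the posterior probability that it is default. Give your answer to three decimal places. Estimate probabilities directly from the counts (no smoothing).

default: (14/147) × (3/14) × (3/14) × (5/14) ≈ 0.00156185
repay: (133/147) × (60/133) × (66/133) × (80/133) ≈ 0.121833
P(default | x) = 0.00156185 / 0.12339485 ≈ 0.013

0.013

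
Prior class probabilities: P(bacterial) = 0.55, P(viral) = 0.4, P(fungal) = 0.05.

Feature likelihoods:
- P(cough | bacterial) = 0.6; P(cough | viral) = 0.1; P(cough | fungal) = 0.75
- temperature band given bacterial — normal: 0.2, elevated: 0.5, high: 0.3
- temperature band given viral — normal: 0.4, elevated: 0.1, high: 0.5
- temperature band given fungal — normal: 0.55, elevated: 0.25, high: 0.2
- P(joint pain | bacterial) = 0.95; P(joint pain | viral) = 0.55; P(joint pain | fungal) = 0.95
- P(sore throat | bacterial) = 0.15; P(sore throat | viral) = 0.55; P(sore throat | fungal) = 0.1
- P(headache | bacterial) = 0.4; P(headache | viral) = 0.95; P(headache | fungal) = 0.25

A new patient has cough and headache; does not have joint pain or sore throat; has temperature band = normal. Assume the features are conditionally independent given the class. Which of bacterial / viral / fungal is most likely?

viral

bacterial: 0.55 × 0.6 × 0.2 × (1−0.95) × (1−0.15) × 0.4 = 0.001122
viral: 0.4 × 0.1 × 0.4 × (1−0.55) × (1−0.55) × 0.95 = 0.003078
fungal: 0.05 × 0.75 × 0.55 × (1−0.95) × (1−0.1) × 0.25 = 0.00023203125
Highest score → viral.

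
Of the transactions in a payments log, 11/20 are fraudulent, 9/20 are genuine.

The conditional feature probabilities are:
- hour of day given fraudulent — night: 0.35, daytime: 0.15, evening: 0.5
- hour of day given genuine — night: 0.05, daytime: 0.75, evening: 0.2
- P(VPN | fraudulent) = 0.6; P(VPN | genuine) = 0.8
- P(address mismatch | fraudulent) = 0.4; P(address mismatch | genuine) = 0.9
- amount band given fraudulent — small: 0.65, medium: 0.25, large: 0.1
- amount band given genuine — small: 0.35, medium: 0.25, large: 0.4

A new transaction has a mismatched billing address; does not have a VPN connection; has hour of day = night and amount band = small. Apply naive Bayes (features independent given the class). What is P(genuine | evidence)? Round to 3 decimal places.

0.066

fraudulent: 0.55 × 0.35 × (1−0.6) × 0.4 × 0.65 = 0.02002
genuine: 0.45 × 0.05 × (1−0.8) × 0.9 × 0.35 = 0.0014175
P(genuine | x) = 0.0014175 / 0.0214375 ≈ 0.066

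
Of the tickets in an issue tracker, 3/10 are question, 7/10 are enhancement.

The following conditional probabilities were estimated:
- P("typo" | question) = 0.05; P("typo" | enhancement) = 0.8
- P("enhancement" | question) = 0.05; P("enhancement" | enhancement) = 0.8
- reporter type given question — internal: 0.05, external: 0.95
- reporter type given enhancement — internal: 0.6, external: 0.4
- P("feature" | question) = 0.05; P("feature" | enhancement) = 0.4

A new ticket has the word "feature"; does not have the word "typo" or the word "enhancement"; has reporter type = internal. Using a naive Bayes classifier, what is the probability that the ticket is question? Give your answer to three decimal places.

0.092

question: 0.3 × (1−0.05) × (1−0.05) × 0.05 × 0.05 = 0.000676875
enhancement: 0.7 × (1−0.8) × (1−0.8) × 0.6 × 0.4 = 0.00672
P(question | x) = 0.000676875 / 0.007396875 ≈ 0.092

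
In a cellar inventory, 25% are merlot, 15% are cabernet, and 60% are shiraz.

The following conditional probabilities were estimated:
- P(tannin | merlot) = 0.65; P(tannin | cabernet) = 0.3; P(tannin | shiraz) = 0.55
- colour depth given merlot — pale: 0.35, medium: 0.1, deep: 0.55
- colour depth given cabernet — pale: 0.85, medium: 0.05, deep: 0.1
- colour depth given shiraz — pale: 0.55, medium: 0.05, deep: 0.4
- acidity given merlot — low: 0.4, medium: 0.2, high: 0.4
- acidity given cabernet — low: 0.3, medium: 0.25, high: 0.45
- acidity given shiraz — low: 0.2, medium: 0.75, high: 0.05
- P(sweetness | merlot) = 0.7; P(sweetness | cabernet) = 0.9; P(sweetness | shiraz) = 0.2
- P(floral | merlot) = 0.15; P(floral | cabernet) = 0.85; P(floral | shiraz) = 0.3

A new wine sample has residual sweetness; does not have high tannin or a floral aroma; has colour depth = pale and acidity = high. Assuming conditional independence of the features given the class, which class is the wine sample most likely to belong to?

merlot

merlot: 0.25 × (1−0.65) × 0.35 × 0.4 × 0.7 × (1−0.15) = 0.00728875
cabernet: 0.15 × (1−0.3) × 0.85 × 0.45 × 0.9 × (1−0.85) = 0.0054219375
shiraz: 0.6 × (1−0.55) × 0.55 × 0.05 × 0.2 × (1−0.3) = 0.0010395
Highest score → merlot.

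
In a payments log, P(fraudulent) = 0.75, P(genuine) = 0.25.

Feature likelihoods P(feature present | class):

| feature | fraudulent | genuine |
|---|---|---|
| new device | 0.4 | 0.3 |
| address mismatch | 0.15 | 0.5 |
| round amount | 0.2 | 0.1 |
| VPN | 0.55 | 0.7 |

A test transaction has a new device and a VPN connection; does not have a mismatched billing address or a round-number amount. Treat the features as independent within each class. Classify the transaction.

fraudulent: 0.75 × 0.4 × (1−0.15) × (1−0.2) × 0.55 = 0.1122
genuine: 0.25 × 0.3 × (1−0.5) × (1−0.1) × 0.7 = 0.023625
Highest score → fraudulent.

fraudulent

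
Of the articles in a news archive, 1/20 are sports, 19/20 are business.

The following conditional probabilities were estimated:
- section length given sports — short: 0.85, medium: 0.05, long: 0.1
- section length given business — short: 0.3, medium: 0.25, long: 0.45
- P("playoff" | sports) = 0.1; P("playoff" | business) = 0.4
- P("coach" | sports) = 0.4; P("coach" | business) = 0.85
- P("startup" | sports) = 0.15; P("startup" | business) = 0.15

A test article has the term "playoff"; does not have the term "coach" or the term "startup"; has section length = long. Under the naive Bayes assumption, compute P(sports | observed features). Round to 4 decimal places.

sports: 0.05 × 0.1 × 0.1 × (1−0.4) × (1−0.15) = 0.000255
business: 0.95 × 0.45 × 0.4 × (1−0.85) × (1−0.15) = 0.0218025
P(sports | x) = 0.000255 / 0.0220575 ≈ 0.0116

0.0116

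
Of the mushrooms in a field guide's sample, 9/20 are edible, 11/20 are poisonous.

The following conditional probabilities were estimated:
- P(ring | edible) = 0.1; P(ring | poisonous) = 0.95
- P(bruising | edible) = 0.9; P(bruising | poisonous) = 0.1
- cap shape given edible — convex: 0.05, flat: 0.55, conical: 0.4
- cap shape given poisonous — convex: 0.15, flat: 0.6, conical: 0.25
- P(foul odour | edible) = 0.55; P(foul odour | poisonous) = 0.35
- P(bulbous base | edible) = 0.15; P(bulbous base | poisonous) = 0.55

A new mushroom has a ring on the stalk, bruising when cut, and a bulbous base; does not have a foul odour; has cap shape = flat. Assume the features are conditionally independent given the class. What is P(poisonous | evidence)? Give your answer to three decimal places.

edible: 0.45 × 0.1 × 0.9 × 0.55 × (1−0.55) × 0.15 = 0.0015035625
poisonous: 0.55 × 0.95 × 0.1 × 0.6 × (1−0.35) × 0.55 = 0.011207625
P(poisonous | x) = 0.011207625 / 0.0127111875 ≈ 0.882

0.882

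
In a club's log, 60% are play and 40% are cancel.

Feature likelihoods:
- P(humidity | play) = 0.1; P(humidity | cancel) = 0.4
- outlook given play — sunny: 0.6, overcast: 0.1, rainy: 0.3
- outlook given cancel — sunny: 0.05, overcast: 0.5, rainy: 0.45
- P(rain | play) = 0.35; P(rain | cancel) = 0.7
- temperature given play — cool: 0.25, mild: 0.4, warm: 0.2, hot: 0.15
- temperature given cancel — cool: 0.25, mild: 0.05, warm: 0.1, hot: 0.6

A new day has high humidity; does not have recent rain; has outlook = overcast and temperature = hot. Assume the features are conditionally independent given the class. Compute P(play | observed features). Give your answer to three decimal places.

0.039

play: 0.6 × 0.1 × 0.1 × (1−0.35) × 0.15 = 0.000585
cancel: 0.4 × 0.4 × 0.5 × (1−0.7) × 0.6 = 0.0144
P(play | x) = 0.000585 / 0.014985 ≈ 0.039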